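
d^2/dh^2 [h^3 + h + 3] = 6*h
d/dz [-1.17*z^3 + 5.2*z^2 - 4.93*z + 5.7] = -3.51*z^2 + 10.4*z - 4.93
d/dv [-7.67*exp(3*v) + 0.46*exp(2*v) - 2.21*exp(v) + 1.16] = (-23.01*exp(2*v) + 0.92*exp(v) - 2.21)*exp(v)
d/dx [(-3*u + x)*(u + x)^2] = (-5*u + 3*x)*(u + x)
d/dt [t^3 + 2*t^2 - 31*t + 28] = 3*t^2 + 4*t - 31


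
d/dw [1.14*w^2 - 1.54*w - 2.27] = 2.28*w - 1.54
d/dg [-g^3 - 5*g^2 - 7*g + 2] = -3*g^2 - 10*g - 7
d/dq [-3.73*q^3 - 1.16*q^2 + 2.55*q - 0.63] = -11.19*q^2 - 2.32*q + 2.55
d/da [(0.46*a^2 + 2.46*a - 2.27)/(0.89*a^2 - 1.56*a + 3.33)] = (-2.907*a^2 + 7.1042*a + 4.6506)/(0.7921*a^4 - 2.7768*a^3 + 8.361*a^2 - 10.3896*a + 11.0889)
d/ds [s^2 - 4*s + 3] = 2*s - 4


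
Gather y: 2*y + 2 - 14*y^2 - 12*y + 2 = -14*y^2 - 10*y + 4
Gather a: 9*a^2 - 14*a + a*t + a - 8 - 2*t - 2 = 9*a^2 + a*(t - 13) - 2*t - 10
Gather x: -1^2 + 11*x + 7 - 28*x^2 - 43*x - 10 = -28*x^2 - 32*x - 4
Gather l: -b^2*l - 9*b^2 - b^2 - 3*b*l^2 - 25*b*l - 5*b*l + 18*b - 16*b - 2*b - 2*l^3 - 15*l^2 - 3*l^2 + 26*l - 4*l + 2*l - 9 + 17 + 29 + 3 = -10*b^2 - 2*l^3 + l^2*(-3*b - 18) + l*(-b^2 - 30*b + 24) + 40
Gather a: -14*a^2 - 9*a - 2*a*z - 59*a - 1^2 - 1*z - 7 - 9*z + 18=-14*a^2 + a*(-2*z - 68) - 10*z + 10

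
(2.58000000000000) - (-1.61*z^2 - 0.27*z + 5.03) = 1.61*z^2 + 0.27*z - 2.45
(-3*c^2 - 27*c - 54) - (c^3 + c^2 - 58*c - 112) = -c^3 - 4*c^2 + 31*c + 58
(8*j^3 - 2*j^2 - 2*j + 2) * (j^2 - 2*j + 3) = 8*j^5 - 18*j^4 + 26*j^3 - 10*j + 6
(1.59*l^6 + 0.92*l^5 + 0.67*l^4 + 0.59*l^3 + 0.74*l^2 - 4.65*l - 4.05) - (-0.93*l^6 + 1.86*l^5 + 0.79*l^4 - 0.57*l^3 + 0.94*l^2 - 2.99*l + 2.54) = 2.52*l^6 - 0.94*l^5 - 0.12*l^4 + 1.16*l^3 - 0.2*l^2 - 1.66*l - 6.59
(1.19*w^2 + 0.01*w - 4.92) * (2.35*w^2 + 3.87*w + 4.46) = 2.7965*w^4 + 4.6288*w^3 - 6.2159*w^2 - 18.9958*w - 21.9432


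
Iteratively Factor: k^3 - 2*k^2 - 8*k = (k - 4)*(k^2 + 2*k) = (k - 4)*(k + 2)*(k)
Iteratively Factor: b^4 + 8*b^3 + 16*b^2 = (b)*(b^3 + 8*b^2 + 16*b) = b*(b + 4)*(b^2 + 4*b) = b^2*(b + 4)*(b + 4)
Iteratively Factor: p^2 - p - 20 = (p - 5)*(p + 4)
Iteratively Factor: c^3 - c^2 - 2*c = (c - 2)*(c^2 + c) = c*(c - 2)*(c + 1)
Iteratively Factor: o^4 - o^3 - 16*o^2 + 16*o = (o + 4)*(o^3 - 5*o^2 + 4*o) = (o - 4)*(o + 4)*(o^2 - o) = o*(o - 4)*(o + 4)*(o - 1)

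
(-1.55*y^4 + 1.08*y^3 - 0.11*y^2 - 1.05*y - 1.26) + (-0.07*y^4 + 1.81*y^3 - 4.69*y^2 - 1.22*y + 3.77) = -1.62*y^4 + 2.89*y^3 - 4.8*y^2 - 2.27*y + 2.51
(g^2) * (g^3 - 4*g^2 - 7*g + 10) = g^5 - 4*g^4 - 7*g^3 + 10*g^2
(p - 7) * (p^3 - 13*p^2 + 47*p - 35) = p^4 - 20*p^3 + 138*p^2 - 364*p + 245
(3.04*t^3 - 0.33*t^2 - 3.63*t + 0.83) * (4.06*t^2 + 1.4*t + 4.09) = 12.3424*t^5 + 2.9162*t^4 - 2.7662*t^3 - 3.0619*t^2 - 13.6847*t + 3.3947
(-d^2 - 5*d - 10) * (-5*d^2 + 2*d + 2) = 5*d^4 + 23*d^3 + 38*d^2 - 30*d - 20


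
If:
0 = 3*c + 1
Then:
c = -1/3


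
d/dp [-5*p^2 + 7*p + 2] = 7 - 10*p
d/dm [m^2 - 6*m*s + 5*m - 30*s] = 2*m - 6*s + 5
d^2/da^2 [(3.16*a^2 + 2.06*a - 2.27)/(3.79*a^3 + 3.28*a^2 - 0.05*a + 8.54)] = (90.7811120000001*a^6 + 177.540276*a^5 - 234.035532*a^4 - 1837.25774*a^3 - 1475.143122*a^2 + 96.84834*a + 589.84645)/(54.439939*a^9 + 141.342744*a^8 + 120.168393*a^7 + 399.566434*a^6 + 635.389353*a^5 + 265.944828*a^4 + 820.828807*a^3 + 717.710994*a^2 - 10.93974*a + 622.835864)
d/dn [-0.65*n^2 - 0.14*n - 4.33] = -1.3*n - 0.14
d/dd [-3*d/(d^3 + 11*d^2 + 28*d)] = 3*(2*d + 11)/(d^2 + 11*d + 28)^2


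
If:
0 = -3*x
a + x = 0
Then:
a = 0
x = 0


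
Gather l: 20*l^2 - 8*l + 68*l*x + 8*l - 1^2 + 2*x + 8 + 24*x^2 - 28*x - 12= 20*l^2 + 68*l*x + 24*x^2 - 26*x - 5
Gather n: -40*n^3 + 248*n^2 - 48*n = -40*n^3 + 248*n^2 - 48*n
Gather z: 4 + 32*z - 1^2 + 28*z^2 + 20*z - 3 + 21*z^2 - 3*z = 49*z^2 + 49*z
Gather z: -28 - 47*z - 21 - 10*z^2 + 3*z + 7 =-10*z^2 - 44*z - 42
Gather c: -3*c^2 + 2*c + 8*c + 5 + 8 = -3*c^2 + 10*c + 13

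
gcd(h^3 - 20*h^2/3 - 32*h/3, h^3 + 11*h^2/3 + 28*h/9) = h^2 + 4*h/3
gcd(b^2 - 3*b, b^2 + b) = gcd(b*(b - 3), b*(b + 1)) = b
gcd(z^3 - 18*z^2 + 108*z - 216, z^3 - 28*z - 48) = z - 6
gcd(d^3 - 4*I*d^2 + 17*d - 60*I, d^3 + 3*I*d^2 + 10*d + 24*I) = d^2 + I*d + 12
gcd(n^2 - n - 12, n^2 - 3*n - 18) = n + 3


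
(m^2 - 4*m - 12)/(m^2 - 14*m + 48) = (m + 2)/(m - 8)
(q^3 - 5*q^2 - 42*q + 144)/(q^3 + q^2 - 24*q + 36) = (q - 8)/(q - 2)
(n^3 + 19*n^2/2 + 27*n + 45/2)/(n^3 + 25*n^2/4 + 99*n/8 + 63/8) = 4*(n + 5)/(4*n + 7)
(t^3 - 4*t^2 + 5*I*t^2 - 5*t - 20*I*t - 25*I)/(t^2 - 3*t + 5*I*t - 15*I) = (t^2 - 4*t - 5)/(t - 3)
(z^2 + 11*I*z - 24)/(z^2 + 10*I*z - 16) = (z + 3*I)/(z + 2*I)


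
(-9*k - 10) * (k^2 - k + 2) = -9*k^3 - k^2 - 8*k - 20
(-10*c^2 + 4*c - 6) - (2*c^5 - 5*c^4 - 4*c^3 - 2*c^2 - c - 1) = -2*c^5 + 5*c^4 + 4*c^3 - 8*c^2 + 5*c - 5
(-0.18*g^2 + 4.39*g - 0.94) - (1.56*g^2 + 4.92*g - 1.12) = -1.74*g^2 - 0.53*g + 0.18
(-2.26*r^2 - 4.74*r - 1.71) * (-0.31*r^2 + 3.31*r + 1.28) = 0.7006*r^4 - 6.0112*r^3 - 18.0521*r^2 - 11.7273*r - 2.1888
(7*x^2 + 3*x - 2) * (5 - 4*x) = -28*x^3 + 23*x^2 + 23*x - 10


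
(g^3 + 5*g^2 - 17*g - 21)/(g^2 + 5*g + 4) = (g^2 + 4*g - 21)/(g + 4)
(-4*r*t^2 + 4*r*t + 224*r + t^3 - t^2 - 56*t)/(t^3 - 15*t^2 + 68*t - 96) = (-4*r*t - 28*r + t^2 + 7*t)/(t^2 - 7*t + 12)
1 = 1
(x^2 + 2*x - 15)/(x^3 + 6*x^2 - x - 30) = (x - 3)/(x^2 + x - 6)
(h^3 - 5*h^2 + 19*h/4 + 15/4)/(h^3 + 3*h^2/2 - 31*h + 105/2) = (h + 1/2)/(h + 7)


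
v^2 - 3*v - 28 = (v - 7)*(v + 4)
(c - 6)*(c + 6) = c^2 - 36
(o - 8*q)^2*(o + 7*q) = o^3 - 9*o^2*q - 48*o*q^2 + 448*q^3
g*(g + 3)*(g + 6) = g^3 + 9*g^2 + 18*g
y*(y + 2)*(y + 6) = y^3 + 8*y^2 + 12*y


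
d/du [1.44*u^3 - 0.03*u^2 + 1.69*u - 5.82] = 4.32*u^2 - 0.06*u + 1.69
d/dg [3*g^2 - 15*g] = 6*g - 15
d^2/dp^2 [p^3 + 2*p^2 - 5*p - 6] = 6*p + 4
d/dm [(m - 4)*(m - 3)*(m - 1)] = 3*m^2 - 16*m + 19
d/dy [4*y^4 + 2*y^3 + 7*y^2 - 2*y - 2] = 16*y^3 + 6*y^2 + 14*y - 2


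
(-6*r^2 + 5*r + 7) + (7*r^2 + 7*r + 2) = r^2 + 12*r + 9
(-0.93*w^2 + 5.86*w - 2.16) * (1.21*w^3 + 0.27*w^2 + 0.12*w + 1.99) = -1.1253*w^5 + 6.8395*w^4 - 1.143*w^3 - 1.7307*w^2 + 11.4022*w - 4.2984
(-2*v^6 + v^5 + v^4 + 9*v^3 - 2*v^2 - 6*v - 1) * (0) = 0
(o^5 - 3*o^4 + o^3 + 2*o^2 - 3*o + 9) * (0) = 0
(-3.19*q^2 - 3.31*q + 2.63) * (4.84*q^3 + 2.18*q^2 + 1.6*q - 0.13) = -15.4396*q^5 - 22.9746*q^4 + 0.409399999999998*q^3 + 0.8521*q^2 + 4.6383*q - 0.3419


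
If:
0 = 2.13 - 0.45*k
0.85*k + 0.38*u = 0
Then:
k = 4.73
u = -10.59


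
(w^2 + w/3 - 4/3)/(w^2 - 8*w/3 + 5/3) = (3*w + 4)/(3*w - 5)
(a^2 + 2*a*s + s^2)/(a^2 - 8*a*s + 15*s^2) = (a^2 + 2*a*s + s^2)/(a^2 - 8*a*s + 15*s^2)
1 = 1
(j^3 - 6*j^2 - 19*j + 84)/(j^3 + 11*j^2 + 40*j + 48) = (j^2 - 10*j + 21)/(j^2 + 7*j + 12)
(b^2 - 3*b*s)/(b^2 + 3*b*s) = (b - 3*s)/(b + 3*s)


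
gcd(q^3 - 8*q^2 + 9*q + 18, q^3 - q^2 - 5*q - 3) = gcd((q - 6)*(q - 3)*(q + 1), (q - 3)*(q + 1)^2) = q^2 - 2*q - 3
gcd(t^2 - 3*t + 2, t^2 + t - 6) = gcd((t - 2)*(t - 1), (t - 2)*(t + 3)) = t - 2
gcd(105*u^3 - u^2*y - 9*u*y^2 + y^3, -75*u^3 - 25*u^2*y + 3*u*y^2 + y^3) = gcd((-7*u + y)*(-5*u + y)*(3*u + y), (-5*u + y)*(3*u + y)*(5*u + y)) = -15*u^2 - 2*u*y + y^2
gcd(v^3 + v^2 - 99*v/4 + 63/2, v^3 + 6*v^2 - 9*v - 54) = v + 6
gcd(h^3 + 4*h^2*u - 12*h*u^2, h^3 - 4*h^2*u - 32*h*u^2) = h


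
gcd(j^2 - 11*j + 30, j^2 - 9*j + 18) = j - 6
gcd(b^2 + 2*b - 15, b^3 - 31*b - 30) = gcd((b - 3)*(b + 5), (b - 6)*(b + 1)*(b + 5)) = b + 5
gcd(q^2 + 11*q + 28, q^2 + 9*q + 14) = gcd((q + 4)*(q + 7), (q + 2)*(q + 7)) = q + 7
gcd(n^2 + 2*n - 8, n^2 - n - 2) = n - 2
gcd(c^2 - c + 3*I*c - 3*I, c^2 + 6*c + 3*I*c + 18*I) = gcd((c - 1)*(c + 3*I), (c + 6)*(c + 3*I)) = c + 3*I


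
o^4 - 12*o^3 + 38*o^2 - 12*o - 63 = (o - 7)*(o - 3)^2*(o + 1)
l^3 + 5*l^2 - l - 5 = (l - 1)*(l + 1)*(l + 5)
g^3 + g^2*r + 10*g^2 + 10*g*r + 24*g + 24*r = (g + 4)*(g + 6)*(g + r)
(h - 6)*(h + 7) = h^2 + h - 42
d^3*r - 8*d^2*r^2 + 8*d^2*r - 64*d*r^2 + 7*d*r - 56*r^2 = (d + 7)*(d - 8*r)*(d*r + r)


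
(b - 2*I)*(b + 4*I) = b^2 + 2*I*b + 8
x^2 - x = x*(x - 1)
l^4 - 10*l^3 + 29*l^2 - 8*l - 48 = (l - 4)^2*(l - 3)*(l + 1)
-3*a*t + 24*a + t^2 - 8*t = (-3*a + t)*(t - 8)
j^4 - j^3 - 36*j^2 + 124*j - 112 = (j - 4)*(j - 2)^2*(j + 7)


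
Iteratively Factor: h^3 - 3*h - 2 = (h + 1)*(h^2 - h - 2) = (h - 2)*(h + 1)*(h + 1)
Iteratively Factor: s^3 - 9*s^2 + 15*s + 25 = (s - 5)*(s^2 - 4*s - 5) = (s - 5)*(s + 1)*(s - 5)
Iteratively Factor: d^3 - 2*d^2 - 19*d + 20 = (d - 1)*(d^2 - d - 20) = (d - 5)*(d - 1)*(d + 4)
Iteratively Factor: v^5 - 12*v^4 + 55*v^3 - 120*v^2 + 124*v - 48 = (v - 1)*(v^4 - 11*v^3 + 44*v^2 - 76*v + 48) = (v - 2)*(v - 1)*(v^3 - 9*v^2 + 26*v - 24) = (v - 4)*(v - 2)*(v - 1)*(v^2 - 5*v + 6) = (v - 4)*(v - 3)*(v - 2)*(v - 1)*(v - 2)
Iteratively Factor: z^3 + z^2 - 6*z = (z - 2)*(z^2 + 3*z) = z*(z - 2)*(z + 3)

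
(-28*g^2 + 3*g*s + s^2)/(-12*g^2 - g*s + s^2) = (7*g + s)/(3*g + s)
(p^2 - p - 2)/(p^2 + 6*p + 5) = (p - 2)/(p + 5)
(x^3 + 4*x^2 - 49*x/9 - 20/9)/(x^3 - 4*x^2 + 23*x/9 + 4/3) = (x + 5)/(x - 3)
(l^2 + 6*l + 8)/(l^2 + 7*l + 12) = (l + 2)/(l + 3)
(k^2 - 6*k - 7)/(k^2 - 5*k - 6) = (k - 7)/(k - 6)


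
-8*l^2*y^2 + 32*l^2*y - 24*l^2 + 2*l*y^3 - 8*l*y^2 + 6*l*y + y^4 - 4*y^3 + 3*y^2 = (-2*l + y)*(4*l + y)*(y - 3)*(y - 1)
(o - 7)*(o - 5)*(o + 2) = o^3 - 10*o^2 + 11*o + 70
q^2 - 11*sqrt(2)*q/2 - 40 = (q - 8*sqrt(2))*(q + 5*sqrt(2)/2)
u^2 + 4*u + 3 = (u + 1)*(u + 3)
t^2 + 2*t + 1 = (t + 1)^2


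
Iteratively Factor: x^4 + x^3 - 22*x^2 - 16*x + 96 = (x + 4)*(x^3 - 3*x^2 - 10*x + 24) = (x - 4)*(x + 4)*(x^2 + x - 6) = (x - 4)*(x + 3)*(x + 4)*(x - 2)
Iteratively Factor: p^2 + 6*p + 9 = (p + 3)*(p + 3)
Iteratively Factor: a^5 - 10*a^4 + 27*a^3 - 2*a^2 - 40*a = (a)*(a^4 - 10*a^3 + 27*a^2 - 2*a - 40) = a*(a + 1)*(a^3 - 11*a^2 + 38*a - 40) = a*(a - 2)*(a + 1)*(a^2 - 9*a + 20) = a*(a - 4)*(a - 2)*(a + 1)*(a - 5)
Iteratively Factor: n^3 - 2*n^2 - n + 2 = (n - 2)*(n^2 - 1) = (n - 2)*(n - 1)*(n + 1)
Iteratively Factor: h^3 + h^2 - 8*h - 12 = (h + 2)*(h^2 - h - 6) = (h - 3)*(h + 2)*(h + 2)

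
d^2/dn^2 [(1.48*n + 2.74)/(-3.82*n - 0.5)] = -74.312752/(3.82*n + 0.5)^3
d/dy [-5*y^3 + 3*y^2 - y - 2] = -15*y^2 + 6*y - 1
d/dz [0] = 0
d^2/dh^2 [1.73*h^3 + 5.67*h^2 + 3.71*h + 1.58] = 10.38*h + 11.34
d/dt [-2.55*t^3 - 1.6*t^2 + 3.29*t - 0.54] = -7.65*t^2 - 3.2*t + 3.29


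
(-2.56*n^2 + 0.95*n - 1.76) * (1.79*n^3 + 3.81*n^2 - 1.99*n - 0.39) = -4.5824*n^5 - 8.0531*n^4 + 5.5635*n^3 - 7.5977*n^2 + 3.1319*n + 0.6864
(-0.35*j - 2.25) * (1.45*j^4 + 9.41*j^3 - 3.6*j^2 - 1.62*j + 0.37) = -0.5075*j^5 - 6.556*j^4 - 19.9125*j^3 + 8.667*j^2 + 3.5155*j - 0.8325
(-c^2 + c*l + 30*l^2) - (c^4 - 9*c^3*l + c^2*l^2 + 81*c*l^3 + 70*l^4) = -c^4 + 9*c^3*l - c^2*l^2 - c^2 - 81*c*l^3 + c*l - 70*l^4 + 30*l^2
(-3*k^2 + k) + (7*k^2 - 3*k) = 4*k^2 - 2*k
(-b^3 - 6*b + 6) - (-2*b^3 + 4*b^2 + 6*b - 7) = b^3 - 4*b^2 - 12*b + 13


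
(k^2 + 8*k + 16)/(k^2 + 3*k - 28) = (k^2 + 8*k + 16)/(k^2 + 3*k - 28)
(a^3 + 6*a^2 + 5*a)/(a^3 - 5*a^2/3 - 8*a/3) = 3*(a + 5)/(3*a - 8)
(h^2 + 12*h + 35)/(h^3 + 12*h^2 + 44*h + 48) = (h^2 + 12*h + 35)/(h^3 + 12*h^2 + 44*h + 48)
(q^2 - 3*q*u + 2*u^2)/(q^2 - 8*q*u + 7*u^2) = (q - 2*u)/(q - 7*u)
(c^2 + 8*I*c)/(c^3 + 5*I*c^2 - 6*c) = (c + 8*I)/(c^2 + 5*I*c - 6)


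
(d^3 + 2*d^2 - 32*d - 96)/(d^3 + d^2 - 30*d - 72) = (d + 4)/(d + 3)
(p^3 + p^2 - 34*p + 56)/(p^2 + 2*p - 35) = (p^2 - 6*p + 8)/(p - 5)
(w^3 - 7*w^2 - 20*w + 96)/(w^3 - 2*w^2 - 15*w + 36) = (w - 8)/(w - 3)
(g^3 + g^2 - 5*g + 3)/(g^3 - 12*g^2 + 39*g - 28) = (g^2 + 2*g - 3)/(g^2 - 11*g + 28)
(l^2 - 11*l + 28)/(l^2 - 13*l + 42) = (l - 4)/(l - 6)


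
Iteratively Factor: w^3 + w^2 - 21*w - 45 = (w + 3)*(w^2 - 2*w - 15) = (w + 3)^2*(w - 5)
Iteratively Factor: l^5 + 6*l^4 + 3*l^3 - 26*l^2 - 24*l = (l - 2)*(l^4 + 8*l^3 + 19*l^2 + 12*l) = (l - 2)*(l + 1)*(l^3 + 7*l^2 + 12*l) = (l - 2)*(l + 1)*(l + 3)*(l^2 + 4*l) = (l - 2)*(l + 1)*(l + 3)*(l + 4)*(l)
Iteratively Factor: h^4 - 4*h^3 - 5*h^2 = (h)*(h^3 - 4*h^2 - 5*h) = h*(h - 5)*(h^2 + h) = h*(h - 5)*(h + 1)*(h)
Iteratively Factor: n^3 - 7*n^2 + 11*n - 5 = (n - 5)*(n^2 - 2*n + 1) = (n - 5)*(n - 1)*(n - 1)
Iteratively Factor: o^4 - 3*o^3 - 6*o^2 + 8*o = (o - 4)*(o^3 + o^2 - 2*o) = o*(o - 4)*(o^2 + o - 2) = o*(o - 4)*(o + 2)*(o - 1)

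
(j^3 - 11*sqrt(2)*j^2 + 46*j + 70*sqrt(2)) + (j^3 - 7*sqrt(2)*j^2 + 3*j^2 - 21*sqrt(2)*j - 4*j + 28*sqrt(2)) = 2*j^3 - 18*sqrt(2)*j^2 + 3*j^2 - 21*sqrt(2)*j + 42*j + 98*sqrt(2)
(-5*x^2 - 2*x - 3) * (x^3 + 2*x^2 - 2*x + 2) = -5*x^5 - 12*x^4 + 3*x^3 - 12*x^2 + 2*x - 6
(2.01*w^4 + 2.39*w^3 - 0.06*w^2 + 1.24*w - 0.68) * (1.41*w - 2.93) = 2.8341*w^5 - 2.5194*w^4 - 7.0873*w^3 + 1.9242*w^2 - 4.592*w + 1.9924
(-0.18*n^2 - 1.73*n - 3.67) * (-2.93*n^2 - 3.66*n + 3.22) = 0.5274*n^4 + 5.7277*n^3 + 16.5053*n^2 + 7.8616*n - 11.8174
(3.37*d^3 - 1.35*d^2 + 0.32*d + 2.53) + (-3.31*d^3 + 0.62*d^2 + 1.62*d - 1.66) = 0.0600000000000001*d^3 - 0.73*d^2 + 1.94*d + 0.87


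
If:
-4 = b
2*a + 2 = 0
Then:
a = -1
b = -4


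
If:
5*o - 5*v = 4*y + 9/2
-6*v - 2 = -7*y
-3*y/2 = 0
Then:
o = 17/30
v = -1/3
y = 0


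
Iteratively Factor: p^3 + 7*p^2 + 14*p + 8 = (p + 1)*(p^2 + 6*p + 8) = (p + 1)*(p + 2)*(p + 4)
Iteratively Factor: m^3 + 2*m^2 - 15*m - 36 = (m + 3)*(m^2 - m - 12) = (m + 3)^2*(m - 4)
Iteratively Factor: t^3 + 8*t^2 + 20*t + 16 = (t + 2)*(t^2 + 6*t + 8) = (t + 2)*(t + 4)*(t + 2)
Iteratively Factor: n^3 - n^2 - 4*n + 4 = (n + 2)*(n^2 - 3*n + 2) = (n - 2)*(n + 2)*(n - 1)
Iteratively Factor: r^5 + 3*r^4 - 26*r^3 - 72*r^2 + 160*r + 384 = (r - 3)*(r^4 + 6*r^3 - 8*r^2 - 96*r - 128) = (r - 3)*(r + 2)*(r^3 + 4*r^2 - 16*r - 64) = (r - 3)*(r + 2)*(r + 4)*(r^2 - 16) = (r - 4)*(r - 3)*(r + 2)*(r + 4)*(r + 4)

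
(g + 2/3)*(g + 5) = g^2 + 17*g/3 + 10/3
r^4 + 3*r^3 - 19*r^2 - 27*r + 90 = (r - 3)*(r - 2)*(r + 3)*(r + 5)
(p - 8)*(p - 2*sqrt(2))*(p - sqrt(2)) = p^3 - 8*p^2 - 3*sqrt(2)*p^2 + 4*p + 24*sqrt(2)*p - 32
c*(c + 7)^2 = c^3 + 14*c^2 + 49*c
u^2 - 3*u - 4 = (u - 4)*(u + 1)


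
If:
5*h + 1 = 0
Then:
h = -1/5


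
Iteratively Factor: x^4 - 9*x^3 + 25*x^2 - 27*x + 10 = (x - 1)*(x^3 - 8*x^2 + 17*x - 10) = (x - 1)^2*(x^2 - 7*x + 10) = (x - 2)*(x - 1)^2*(x - 5)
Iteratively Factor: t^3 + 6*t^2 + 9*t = (t + 3)*(t^2 + 3*t) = t*(t + 3)*(t + 3)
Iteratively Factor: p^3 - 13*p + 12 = (p + 4)*(p^2 - 4*p + 3) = (p - 3)*(p + 4)*(p - 1)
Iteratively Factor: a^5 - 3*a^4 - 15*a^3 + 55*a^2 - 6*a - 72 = (a - 3)*(a^4 - 15*a^2 + 10*a + 24) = (a - 3)*(a - 2)*(a^3 + 2*a^2 - 11*a - 12) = (a - 3)*(a - 2)*(a + 1)*(a^2 + a - 12) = (a - 3)^2*(a - 2)*(a + 1)*(a + 4)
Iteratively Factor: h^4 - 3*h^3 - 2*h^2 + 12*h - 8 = (h - 2)*(h^3 - h^2 - 4*h + 4) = (h - 2)^2*(h^2 + h - 2) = (h - 2)^2*(h + 2)*(h - 1)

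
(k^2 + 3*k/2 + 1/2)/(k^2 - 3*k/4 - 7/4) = 2*(2*k + 1)/(4*k - 7)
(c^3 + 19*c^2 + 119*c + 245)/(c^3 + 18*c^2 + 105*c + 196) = (c + 5)/(c + 4)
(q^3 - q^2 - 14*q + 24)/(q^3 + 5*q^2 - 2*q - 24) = (q - 3)/(q + 3)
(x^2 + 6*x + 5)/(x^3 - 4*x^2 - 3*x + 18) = (x^2 + 6*x + 5)/(x^3 - 4*x^2 - 3*x + 18)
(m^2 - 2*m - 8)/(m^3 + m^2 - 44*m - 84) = (m - 4)/(m^2 - m - 42)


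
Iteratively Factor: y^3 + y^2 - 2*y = (y - 1)*(y^2 + 2*y) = (y - 1)*(y + 2)*(y)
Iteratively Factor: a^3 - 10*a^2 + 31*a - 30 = (a - 3)*(a^2 - 7*a + 10) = (a - 3)*(a - 2)*(a - 5)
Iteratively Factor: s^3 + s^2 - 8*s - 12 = (s + 2)*(s^2 - s - 6) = (s - 3)*(s + 2)*(s + 2)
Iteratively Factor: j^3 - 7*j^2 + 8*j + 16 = (j - 4)*(j^2 - 3*j - 4) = (j - 4)^2*(j + 1)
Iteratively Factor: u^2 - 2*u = (u - 2)*(u)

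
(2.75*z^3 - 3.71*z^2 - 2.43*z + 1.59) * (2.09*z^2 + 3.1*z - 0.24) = 5.7475*z^5 + 0.771100000000001*z^4 - 17.2397*z^3 - 3.3195*z^2 + 5.5122*z - 0.3816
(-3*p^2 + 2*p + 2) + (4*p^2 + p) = p^2 + 3*p + 2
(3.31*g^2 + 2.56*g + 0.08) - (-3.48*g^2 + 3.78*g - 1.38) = 6.79*g^2 - 1.22*g + 1.46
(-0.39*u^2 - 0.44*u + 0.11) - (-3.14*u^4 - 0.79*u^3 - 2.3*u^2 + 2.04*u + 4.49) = 3.14*u^4 + 0.79*u^3 + 1.91*u^2 - 2.48*u - 4.38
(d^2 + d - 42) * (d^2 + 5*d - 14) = d^4 + 6*d^3 - 51*d^2 - 224*d + 588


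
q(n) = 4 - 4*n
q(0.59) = 1.64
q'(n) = -4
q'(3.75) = -4.00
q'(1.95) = -4.00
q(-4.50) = 22.00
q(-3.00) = 16.00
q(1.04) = -0.16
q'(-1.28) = -4.00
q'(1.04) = -4.00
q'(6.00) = -4.00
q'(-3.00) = -4.00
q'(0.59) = -4.00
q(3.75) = -11.00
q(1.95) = -3.80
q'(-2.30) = -4.00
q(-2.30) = 13.20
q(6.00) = -20.00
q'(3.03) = -4.00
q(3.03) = -8.12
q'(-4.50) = -4.00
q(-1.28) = 9.12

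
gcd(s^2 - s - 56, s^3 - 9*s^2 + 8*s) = s - 8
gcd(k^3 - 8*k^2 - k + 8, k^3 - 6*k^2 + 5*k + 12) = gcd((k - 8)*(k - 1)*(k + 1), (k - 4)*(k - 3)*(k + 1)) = k + 1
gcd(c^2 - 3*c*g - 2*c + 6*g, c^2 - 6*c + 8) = c - 2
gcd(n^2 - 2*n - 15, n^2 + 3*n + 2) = 1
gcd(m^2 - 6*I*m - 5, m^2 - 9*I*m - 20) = m - 5*I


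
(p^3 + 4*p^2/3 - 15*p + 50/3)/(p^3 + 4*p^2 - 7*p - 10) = (p - 5/3)/(p + 1)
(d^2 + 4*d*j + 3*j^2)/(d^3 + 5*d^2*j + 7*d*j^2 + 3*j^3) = 1/(d + j)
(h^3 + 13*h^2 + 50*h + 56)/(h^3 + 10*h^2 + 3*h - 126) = (h^2 + 6*h + 8)/(h^2 + 3*h - 18)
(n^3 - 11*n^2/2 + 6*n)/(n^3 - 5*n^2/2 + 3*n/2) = (n - 4)/(n - 1)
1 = 1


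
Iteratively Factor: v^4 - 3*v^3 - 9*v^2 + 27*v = (v)*(v^3 - 3*v^2 - 9*v + 27) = v*(v + 3)*(v^2 - 6*v + 9) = v*(v - 3)*(v + 3)*(v - 3)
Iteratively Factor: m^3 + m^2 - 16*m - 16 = (m - 4)*(m^2 + 5*m + 4) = (m - 4)*(m + 4)*(m + 1)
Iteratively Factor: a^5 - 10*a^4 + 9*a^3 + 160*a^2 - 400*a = (a)*(a^4 - 10*a^3 + 9*a^2 + 160*a - 400) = a*(a - 5)*(a^3 - 5*a^2 - 16*a + 80) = a*(a - 5)^2*(a^2 - 16) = a*(a - 5)^2*(a + 4)*(a - 4)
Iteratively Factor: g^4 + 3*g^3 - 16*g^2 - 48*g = (g)*(g^3 + 3*g^2 - 16*g - 48) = g*(g + 3)*(g^2 - 16) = g*(g - 4)*(g + 3)*(g + 4)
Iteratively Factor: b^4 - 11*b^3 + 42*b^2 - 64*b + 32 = (b - 2)*(b^3 - 9*b^2 + 24*b - 16) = (b - 2)*(b - 1)*(b^2 - 8*b + 16) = (b - 4)*(b - 2)*(b - 1)*(b - 4)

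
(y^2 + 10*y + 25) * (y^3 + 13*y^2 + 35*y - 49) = y^5 + 23*y^4 + 190*y^3 + 626*y^2 + 385*y - 1225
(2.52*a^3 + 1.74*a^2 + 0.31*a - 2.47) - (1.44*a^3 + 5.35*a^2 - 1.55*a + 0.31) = 1.08*a^3 - 3.61*a^2 + 1.86*a - 2.78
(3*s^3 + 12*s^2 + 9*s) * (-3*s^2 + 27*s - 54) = -9*s^5 + 45*s^4 + 135*s^3 - 405*s^2 - 486*s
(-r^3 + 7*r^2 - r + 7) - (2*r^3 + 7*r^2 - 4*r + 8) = -3*r^3 + 3*r - 1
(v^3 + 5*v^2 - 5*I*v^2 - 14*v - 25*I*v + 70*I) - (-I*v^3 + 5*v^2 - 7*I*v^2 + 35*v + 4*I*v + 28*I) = v^3 + I*v^3 + 2*I*v^2 - 49*v - 29*I*v + 42*I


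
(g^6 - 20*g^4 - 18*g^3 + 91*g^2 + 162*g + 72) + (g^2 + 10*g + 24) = g^6 - 20*g^4 - 18*g^3 + 92*g^2 + 172*g + 96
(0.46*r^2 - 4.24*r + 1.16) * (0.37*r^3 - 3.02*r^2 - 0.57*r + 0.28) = 0.1702*r^5 - 2.958*r^4 + 12.9718*r^3 - 0.9576*r^2 - 1.8484*r + 0.3248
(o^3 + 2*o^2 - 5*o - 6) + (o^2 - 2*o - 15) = o^3 + 3*o^2 - 7*o - 21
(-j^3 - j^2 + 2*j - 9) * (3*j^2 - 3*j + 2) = -3*j^5 + 7*j^3 - 35*j^2 + 31*j - 18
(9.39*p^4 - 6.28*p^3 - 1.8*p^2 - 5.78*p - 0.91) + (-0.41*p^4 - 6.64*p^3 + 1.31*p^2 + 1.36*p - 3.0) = 8.98*p^4 - 12.92*p^3 - 0.49*p^2 - 4.42*p - 3.91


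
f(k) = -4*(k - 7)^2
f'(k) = 56 - 8*k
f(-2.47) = -358.72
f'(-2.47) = 75.76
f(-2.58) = -367.11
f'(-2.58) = 76.64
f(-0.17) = -205.64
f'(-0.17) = 57.36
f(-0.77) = -241.49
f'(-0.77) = 62.16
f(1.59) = -117.07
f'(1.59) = 43.28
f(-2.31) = -346.70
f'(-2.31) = 74.48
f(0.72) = -157.75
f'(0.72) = 50.24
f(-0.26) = -210.83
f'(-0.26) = 58.08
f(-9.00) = -1024.00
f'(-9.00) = 128.00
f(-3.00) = -400.00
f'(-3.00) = 80.00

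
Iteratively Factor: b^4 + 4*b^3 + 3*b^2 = (b + 1)*(b^3 + 3*b^2) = b*(b + 1)*(b^2 + 3*b) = b^2*(b + 1)*(b + 3)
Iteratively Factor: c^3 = (c)*(c^2) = c^2*(c)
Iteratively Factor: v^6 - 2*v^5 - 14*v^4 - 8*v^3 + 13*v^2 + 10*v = (v + 2)*(v^5 - 4*v^4 - 6*v^3 + 4*v^2 + 5*v) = (v - 5)*(v + 2)*(v^4 + v^3 - v^2 - v) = (v - 5)*(v + 1)*(v + 2)*(v^3 - v) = (v - 5)*(v + 1)^2*(v + 2)*(v^2 - v) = (v - 5)*(v - 1)*(v + 1)^2*(v + 2)*(v)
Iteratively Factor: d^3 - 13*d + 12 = (d - 3)*(d^2 + 3*d - 4) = (d - 3)*(d - 1)*(d + 4)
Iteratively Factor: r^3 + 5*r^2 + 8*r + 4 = (r + 2)*(r^2 + 3*r + 2) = (r + 1)*(r + 2)*(r + 2)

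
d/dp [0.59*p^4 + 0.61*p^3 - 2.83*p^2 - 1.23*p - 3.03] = 2.36*p^3 + 1.83*p^2 - 5.66*p - 1.23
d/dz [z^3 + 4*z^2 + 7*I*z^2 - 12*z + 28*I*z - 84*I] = 3*z^2 + z*(8 + 14*I) - 12 + 28*I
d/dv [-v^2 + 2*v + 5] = 2 - 2*v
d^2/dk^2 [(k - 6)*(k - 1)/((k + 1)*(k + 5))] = 2*(-13*k^3 + 3*k^2 + 213*k + 421)/(k^6 + 18*k^5 + 123*k^4 + 396*k^3 + 615*k^2 + 450*k + 125)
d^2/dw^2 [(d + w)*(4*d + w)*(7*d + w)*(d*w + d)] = 6*d*(13*d^2 + 12*d*w + 4*d + 2*w^2 + w)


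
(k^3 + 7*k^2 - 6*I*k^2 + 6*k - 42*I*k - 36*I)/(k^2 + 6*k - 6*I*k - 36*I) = k + 1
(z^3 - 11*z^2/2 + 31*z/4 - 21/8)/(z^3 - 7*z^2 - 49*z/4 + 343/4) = (4*z^2 - 8*z + 3)/(2*(2*z^2 - 7*z - 49))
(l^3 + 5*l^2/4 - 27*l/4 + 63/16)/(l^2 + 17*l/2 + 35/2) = (8*l^2 - 18*l + 9)/(8*(l + 5))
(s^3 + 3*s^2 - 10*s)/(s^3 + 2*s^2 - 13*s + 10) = s/(s - 1)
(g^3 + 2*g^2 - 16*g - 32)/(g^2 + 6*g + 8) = g - 4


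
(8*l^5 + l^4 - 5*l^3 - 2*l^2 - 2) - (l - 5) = 8*l^5 + l^4 - 5*l^3 - 2*l^2 - l + 3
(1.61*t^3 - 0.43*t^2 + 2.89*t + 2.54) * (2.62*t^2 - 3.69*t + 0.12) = 4.2182*t^5 - 7.0675*t^4 + 9.3517*t^3 - 4.0609*t^2 - 9.0258*t + 0.3048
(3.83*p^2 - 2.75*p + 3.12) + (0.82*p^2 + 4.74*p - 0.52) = 4.65*p^2 + 1.99*p + 2.6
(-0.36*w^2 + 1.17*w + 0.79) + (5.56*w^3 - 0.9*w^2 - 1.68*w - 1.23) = 5.56*w^3 - 1.26*w^2 - 0.51*w - 0.44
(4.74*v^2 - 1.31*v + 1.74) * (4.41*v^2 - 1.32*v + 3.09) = 20.9034*v^4 - 12.0339*v^3 + 24.0492*v^2 - 6.3447*v + 5.3766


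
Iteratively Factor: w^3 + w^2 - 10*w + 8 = (w - 1)*(w^2 + 2*w - 8) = (w - 1)*(w + 4)*(w - 2)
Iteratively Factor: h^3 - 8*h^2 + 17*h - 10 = (h - 2)*(h^2 - 6*h + 5) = (h - 2)*(h - 1)*(h - 5)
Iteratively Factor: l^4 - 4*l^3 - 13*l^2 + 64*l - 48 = (l + 4)*(l^3 - 8*l^2 + 19*l - 12) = (l - 1)*(l + 4)*(l^2 - 7*l + 12) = (l - 4)*(l - 1)*(l + 4)*(l - 3)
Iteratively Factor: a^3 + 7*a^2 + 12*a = (a + 3)*(a^2 + 4*a) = (a + 3)*(a + 4)*(a)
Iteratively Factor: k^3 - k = (k + 1)*(k^2 - k) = k*(k + 1)*(k - 1)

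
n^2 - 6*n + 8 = (n - 4)*(n - 2)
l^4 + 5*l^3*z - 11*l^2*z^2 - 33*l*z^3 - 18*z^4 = (l - 3*z)*(l + z)^2*(l + 6*z)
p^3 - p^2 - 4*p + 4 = (p - 2)*(p - 1)*(p + 2)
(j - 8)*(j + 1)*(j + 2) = j^3 - 5*j^2 - 22*j - 16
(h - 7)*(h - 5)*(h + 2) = h^3 - 10*h^2 + 11*h + 70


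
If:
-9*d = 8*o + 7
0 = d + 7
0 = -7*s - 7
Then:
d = -7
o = 7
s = -1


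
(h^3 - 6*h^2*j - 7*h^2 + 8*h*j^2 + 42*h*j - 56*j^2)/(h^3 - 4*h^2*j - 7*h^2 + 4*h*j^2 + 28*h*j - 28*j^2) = (h - 4*j)/(h - 2*j)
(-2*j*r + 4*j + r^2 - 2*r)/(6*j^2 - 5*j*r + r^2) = (r - 2)/(-3*j + r)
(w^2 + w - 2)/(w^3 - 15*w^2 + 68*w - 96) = (w^2 + w - 2)/(w^3 - 15*w^2 + 68*w - 96)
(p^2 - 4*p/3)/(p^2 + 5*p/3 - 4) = p/(p + 3)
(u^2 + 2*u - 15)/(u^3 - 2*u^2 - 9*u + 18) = (u + 5)/(u^2 + u - 6)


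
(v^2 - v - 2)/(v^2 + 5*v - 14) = (v + 1)/(v + 7)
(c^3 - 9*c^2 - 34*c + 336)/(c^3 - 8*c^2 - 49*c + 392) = (c + 6)/(c + 7)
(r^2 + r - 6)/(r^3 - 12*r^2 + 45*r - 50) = (r + 3)/(r^2 - 10*r + 25)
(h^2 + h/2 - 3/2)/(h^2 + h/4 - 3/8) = 4*(2*h^2 + h - 3)/(8*h^2 + 2*h - 3)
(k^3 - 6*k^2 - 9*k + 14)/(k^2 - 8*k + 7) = k + 2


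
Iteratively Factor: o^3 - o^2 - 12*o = (o + 3)*(o^2 - 4*o) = (o - 4)*(o + 3)*(o)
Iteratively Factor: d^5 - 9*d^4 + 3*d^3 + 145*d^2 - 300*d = (d - 5)*(d^4 - 4*d^3 - 17*d^2 + 60*d) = (d - 5)*(d - 3)*(d^3 - d^2 - 20*d) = (d - 5)^2*(d - 3)*(d^2 + 4*d) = d*(d - 5)^2*(d - 3)*(d + 4)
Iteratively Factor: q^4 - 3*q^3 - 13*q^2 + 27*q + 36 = (q - 4)*(q^3 + q^2 - 9*q - 9) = (q - 4)*(q + 3)*(q^2 - 2*q - 3) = (q - 4)*(q - 3)*(q + 3)*(q + 1)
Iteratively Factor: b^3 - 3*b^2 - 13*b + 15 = (b - 5)*(b^2 + 2*b - 3) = (b - 5)*(b - 1)*(b + 3)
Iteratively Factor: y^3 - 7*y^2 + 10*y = (y - 5)*(y^2 - 2*y) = y*(y - 5)*(y - 2)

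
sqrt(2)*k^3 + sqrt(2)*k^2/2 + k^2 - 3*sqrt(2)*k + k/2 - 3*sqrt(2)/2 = (k - sqrt(2))*(k + 3*sqrt(2)/2)*(sqrt(2)*k + sqrt(2)/2)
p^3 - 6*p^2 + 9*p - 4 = (p - 4)*(p - 1)^2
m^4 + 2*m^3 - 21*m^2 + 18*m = m*(m - 3)*(m - 1)*(m + 6)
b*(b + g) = b^2 + b*g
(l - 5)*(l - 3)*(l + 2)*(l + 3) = l^4 - 3*l^3 - 19*l^2 + 27*l + 90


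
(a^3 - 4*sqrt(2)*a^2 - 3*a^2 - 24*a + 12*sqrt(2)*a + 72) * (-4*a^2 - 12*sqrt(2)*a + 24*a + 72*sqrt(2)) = -4*a^5 + 4*sqrt(2)*a^4 + 36*a^4 - 36*sqrt(2)*a^3 + 120*a^3 - 1728*a^2 + 360*sqrt(2)*a^2 - 2592*sqrt(2)*a + 3456*a + 5184*sqrt(2)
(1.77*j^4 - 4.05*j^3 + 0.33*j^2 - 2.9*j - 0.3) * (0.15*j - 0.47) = 0.2655*j^5 - 1.4394*j^4 + 1.953*j^3 - 0.5901*j^2 + 1.318*j + 0.141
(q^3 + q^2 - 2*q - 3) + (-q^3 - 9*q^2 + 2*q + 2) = -8*q^2 - 1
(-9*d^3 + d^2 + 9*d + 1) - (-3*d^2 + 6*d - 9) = -9*d^3 + 4*d^2 + 3*d + 10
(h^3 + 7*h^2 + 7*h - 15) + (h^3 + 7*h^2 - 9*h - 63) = 2*h^3 + 14*h^2 - 2*h - 78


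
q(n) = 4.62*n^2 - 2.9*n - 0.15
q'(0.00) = -2.90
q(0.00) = -0.15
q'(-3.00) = -30.62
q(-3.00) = 50.13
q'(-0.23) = -5.03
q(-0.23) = 0.76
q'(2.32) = 18.54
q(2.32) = 17.99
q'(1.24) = 8.56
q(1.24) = 3.36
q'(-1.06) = -12.69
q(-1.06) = 8.12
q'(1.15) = 7.73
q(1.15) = 2.62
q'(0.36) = 0.43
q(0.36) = -0.60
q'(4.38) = 37.57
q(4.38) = 75.78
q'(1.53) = 11.24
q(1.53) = 6.23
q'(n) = 9.24*n - 2.9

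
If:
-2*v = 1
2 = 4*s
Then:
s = 1/2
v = -1/2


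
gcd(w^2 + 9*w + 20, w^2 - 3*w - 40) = w + 5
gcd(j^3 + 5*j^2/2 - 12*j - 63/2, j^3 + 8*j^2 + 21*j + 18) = j^2 + 6*j + 9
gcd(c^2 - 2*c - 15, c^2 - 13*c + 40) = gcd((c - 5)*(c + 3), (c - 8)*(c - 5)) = c - 5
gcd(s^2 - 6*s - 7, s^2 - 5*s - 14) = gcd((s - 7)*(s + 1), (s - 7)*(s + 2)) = s - 7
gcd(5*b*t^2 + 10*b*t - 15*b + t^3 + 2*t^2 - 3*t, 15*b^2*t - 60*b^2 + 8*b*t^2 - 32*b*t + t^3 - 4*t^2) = 5*b + t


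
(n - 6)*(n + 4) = n^2 - 2*n - 24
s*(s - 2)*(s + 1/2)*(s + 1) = s^4 - s^3/2 - 5*s^2/2 - s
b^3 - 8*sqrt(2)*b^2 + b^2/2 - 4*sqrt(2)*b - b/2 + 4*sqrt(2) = (b - 1/2)*(b + 1)*(b - 8*sqrt(2))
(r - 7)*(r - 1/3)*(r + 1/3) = r^3 - 7*r^2 - r/9 + 7/9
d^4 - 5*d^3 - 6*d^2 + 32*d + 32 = (d - 4)^2*(d + 1)*(d + 2)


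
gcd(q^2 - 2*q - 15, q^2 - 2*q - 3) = 1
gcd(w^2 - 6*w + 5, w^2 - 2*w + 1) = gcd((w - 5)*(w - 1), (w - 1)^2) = w - 1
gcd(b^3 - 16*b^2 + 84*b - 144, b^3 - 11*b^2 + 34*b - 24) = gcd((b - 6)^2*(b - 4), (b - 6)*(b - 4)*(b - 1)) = b^2 - 10*b + 24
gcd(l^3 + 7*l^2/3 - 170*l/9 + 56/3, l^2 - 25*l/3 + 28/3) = l - 4/3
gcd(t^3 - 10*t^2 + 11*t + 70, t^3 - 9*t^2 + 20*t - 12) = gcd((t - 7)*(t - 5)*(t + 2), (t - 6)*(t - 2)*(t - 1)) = 1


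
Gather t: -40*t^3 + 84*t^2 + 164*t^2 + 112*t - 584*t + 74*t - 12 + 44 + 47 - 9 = -40*t^3 + 248*t^2 - 398*t + 70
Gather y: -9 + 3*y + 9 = 3*y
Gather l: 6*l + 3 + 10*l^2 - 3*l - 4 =10*l^2 + 3*l - 1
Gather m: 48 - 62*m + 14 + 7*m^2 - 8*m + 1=7*m^2 - 70*m + 63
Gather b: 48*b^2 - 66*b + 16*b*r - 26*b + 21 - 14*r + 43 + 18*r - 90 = 48*b^2 + b*(16*r - 92) + 4*r - 26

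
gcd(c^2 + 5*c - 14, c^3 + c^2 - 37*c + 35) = c + 7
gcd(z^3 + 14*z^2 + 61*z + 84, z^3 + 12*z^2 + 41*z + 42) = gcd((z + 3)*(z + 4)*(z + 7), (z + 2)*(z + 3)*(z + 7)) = z^2 + 10*z + 21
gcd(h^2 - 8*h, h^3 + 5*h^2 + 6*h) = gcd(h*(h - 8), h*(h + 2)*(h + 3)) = h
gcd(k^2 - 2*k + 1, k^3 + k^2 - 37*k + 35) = k - 1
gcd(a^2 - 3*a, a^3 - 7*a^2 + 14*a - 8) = 1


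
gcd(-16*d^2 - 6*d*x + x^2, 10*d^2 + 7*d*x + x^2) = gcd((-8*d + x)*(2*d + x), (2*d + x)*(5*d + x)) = 2*d + x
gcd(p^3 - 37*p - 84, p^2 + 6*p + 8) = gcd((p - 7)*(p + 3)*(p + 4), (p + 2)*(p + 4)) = p + 4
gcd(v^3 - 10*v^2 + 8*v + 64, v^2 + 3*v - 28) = v - 4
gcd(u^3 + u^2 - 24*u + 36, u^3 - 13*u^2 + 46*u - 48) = u^2 - 5*u + 6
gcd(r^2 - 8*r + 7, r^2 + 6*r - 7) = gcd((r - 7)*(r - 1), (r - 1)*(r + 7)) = r - 1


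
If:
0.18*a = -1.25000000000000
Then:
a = -6.94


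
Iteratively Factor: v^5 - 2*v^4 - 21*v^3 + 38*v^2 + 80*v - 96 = (v + 4)*(v^4 - 6*v^3 + 3*v^2 + 26*v - 24) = (v - 3)*(v + 4)*(v^3 - 3*v^2 - 6*v + 8) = (v - 3)*(v - 1)*(v + 4)*(v^2 - 2*v - 8) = (v - 3)*(v - 1)*(v + 2)*(v + 4)*(v - 4)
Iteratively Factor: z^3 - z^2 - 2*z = (z - 2)*(z^2 + z) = (z - 2)*(z + 1)*(z)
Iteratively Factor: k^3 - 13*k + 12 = (k - 1)*(k^2 + k - 12) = (k - 3)*(k - 1)*(k + 4)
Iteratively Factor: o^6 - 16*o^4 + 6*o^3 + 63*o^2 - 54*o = (o - 2)*(o^5 + 2*o^4 - 12*o^3 - 18*o^2 + 27*o) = (o - 2)*(o - 1)*(o^4 + 3*o^3 - 9*o^2 - 27*o) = o*(o - 2)*(o - 1)*(o^3 + 3*o^2 - 9*o - 27) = o*(o - 2)*(o - 1)*(o + 3)*(o^2 - 9) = o*(o - 3)*(o - 2)*(o - 1)*(o + 3)*(o + 3)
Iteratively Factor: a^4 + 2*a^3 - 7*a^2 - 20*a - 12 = (a + 1)*(a^3 + a^2 - 8*a - 12) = (a + 1)*(a + 2)*(a^2 - a - 6) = (a + 1)*(a + 2)^2*(a - 3)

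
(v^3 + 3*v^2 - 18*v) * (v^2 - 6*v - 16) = v^5 - 3*v^4 - 52*v^3 + 60*v^2 + 288*v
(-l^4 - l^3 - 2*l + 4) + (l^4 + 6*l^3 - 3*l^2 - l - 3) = 5*l^3 - 3*l^2 - 3*l + 1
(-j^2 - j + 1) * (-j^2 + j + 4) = j^4 - 6*j^2 - 3*j + 4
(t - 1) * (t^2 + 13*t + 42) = t^3 + 12*t^2 + 29*t - 42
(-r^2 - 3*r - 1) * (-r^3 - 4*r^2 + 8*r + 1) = r^5 + 7*r^4 + 5*r^3 - 21*r^2 - 11*r - 1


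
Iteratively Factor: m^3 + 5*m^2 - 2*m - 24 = (m - 2)*(m^2 + 7*m + 12) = (m - 2)*(m + 3)*(m + 4)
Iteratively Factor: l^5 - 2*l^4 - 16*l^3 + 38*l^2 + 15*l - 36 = (l + 4)*(l^4 - 6*l^3 + 8*l^2 + 6*l - 9) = (l + 1)*(l + 4)*(l^3 - 7*l^2 + 15*l - 9) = (l - 3)*(l + 1)*(l + 4)*(l^2 - 4*l + 3) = (l - 3)*(l - 1)*(l + 1)*(l + 4)*(l - 3)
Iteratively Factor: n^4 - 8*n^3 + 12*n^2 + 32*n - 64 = (n + 2)*(n^3 - 10*n^2 + 32*n - 32) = (n - 4)*(n + 2)*(n^2 - 6*n + 8) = (n - 4)^2*(n + 2)*(n - 2)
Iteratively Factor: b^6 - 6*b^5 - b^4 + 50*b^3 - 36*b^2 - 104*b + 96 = (b + 2)*(b^5 - 8*b^4 + 15*b^3 + 20*b^2 - 76*b + 48) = (b - 2)*(b + 2)*(b^4 - 6*b^3 + 3*b^2 + 26*b - 24) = (b - 4)*(b - 2)*(b + 2)*(b^3 - 2*b^2 - 5*b + 6) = (b - 4)*(b - 3)*(b - 2)*(b + 2)*(b^2 + b - 2) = (b - 4)*(b - 3)*(b - 2)*(b + 2)^2*(b - 1)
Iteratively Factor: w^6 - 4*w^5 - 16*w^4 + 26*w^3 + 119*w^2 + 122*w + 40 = (w + 1)*(w^5 - 5*w^4 - 11*w^3 + 37*w^2 + 82*w + 40) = (w + 1)*(w + 2)*(w^4 - 7*w^3 + 3*w^2 + 31*w + 20) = (w - 5)*(w + 1)*(w + 2)*(w^3 - 2*w^2 - 7*w - 4) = (w - 5)*(w + 1)^2*(w + 2)*(w^2 - 3*w - 4) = (w - 5)*(w - 4)*(w + 1)^2*(w + 2)*(w + 1)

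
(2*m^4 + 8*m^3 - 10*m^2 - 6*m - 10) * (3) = 6*m^4 + 24*m^3 - 30*m^2 - 18*m - 30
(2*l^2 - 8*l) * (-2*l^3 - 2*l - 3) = -4*l^5 + 16*l^4 - 4*l^3 + 10*l^2 + 24*l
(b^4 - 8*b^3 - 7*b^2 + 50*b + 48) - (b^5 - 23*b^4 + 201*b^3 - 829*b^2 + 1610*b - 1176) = -b^5 + 24*b^4 - 209*b^3 + 822*b^2 - 1560*b + 1224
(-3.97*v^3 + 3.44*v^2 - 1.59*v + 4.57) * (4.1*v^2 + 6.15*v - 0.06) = -16.277*v^5 - 10.3115*v^4 + 14.8752*v^3 + 8.7521*v^2 + 28.2009*v - 0.2742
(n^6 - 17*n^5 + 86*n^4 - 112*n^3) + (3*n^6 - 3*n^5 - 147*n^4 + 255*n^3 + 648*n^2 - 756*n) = 4*n^6 - 20*n^5 - 61*n^4 + 143*n^3 + 648*n^2 - 756*n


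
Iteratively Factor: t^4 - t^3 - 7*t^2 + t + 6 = (t - 3)*(t^3 + 2*t^2 - t - 2) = (t - 3)*(t + 1)*(t^2 + t - 2) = (t - 3)*(t - 1)*(t + 1)*(t + 2)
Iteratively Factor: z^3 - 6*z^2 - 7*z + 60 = (z - 5)*(z^2 - z - 12) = (z - 5)*(z + 3)*(z - 4)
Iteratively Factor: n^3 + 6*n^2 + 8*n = (n + 2)*(n^2 + 4*n) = n*(n + 2)*(n + 4)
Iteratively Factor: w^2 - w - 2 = (w - 2)*(w + 1)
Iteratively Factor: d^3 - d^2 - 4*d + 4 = (d + 2)*(d^2 - 3*d + 2) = (d - 1)*(d + 2)*(d - 2)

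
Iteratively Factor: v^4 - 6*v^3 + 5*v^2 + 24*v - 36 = (v - 3)*(v^3 - 3*v^2 - 4*v + 12) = (v - 3)*(v + 2)*(v^2 - 5*v + 6) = (v - 3)*(v - 2)*(v + 2)*(v - 3)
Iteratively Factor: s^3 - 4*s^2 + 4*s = (s - 2)*(s^2 - 2*s) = (s - 2)^2*(s)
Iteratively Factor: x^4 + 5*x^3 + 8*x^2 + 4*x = (x)*(x^3 + 5*x^2 + 8*x + 4) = x*(x + 2)*(x^2 + 3*x + 2) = x*(x + 2)^2*(x + 1)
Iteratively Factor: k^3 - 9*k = (k - 3)*(k^2 + 3*k) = (k - 3)*(k + 3)*(k)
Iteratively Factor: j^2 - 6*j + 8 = (j - 2)*(j - 4)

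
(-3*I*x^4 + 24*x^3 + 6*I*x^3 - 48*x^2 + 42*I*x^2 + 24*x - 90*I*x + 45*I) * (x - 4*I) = -3*I*x^5 + 12*x^4 + 6*I*x^4 - 24*x^3 - 54*I*x^3 + 192*x^2 + 102*I*x^2 - 360*x - 51*I*x + 180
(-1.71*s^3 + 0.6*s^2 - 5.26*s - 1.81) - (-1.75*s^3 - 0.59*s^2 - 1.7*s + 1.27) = 0.04*s^3 + 1.19*s^2 - 3.56*s - 3.08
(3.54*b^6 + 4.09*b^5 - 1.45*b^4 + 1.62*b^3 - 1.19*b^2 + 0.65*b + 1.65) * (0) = 0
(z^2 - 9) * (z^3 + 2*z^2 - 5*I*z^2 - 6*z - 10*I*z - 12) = z^5 + 2*z^4 - 5*I*z^4 - 15*z^3 - 10*I*z^3 - 30*z^2 + 45*I*z^2 + 54*z + 90*I*z + 108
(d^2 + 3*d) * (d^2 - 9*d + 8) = d^4 - 6*d^3 - 19*d^2 + 24*d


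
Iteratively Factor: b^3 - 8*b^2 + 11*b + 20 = (b - 5)*(b^2 - 3*b - 4) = (b - 5)*(b - 4)*(b + 1)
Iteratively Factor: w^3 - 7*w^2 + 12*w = (w - 3)*(w^2 - 4*w) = (w - 4)*(w - 3)*(w)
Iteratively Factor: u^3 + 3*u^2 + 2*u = (u + 2)*(u^2 + u) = u*(u + 2)*(u + 1)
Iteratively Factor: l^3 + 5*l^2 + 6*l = (l + 2)*(l^2 + 3*l) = (l + 2)*(l + 3)*(l)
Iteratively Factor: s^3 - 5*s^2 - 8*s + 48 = (s - 4)*(s^2 - s - 12) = (s - 4)*(s + 3)*(s - 4)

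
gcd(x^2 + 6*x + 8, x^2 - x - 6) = x + 2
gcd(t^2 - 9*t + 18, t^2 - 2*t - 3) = t - 3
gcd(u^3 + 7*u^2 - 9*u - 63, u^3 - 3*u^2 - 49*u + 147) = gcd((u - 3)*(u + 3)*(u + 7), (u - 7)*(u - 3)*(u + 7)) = u^2 + 4*u - 21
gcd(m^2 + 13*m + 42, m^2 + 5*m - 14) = m + 7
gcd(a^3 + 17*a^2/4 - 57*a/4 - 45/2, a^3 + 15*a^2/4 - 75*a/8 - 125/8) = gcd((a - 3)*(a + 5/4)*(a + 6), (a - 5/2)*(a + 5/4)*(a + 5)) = a + 5/4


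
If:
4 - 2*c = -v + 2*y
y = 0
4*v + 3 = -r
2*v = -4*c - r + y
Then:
No Solution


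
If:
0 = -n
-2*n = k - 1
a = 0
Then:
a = 0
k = 1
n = 0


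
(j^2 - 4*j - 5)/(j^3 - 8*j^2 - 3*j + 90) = (j + 1)/(j^2 - 3*j - 18)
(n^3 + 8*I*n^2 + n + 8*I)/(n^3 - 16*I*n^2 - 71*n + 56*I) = (n^2 + 9*I*n - 8)/(n^2 - 15*I*n - 56)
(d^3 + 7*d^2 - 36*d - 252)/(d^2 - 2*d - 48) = (d^2 + d - 42)/(d - 8)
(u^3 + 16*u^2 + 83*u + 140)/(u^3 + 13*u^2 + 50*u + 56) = (u + 5)/(u + 2)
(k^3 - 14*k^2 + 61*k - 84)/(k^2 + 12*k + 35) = (k^3 - 14*k^2 + 61*k - 84)/(k^2 + 12*k + 35)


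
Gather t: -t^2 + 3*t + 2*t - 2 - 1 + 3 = -t^2 + 5*t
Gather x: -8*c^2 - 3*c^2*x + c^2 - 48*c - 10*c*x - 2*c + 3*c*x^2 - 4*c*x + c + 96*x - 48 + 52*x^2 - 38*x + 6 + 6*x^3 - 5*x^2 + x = -7*c^2 - 49*c + 6*x^3 + x^2*(3*c + 47) + x*(-3*c^2 - 14*c + 59) - 42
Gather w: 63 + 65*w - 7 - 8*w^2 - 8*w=-8*w^2 + 57*w + 56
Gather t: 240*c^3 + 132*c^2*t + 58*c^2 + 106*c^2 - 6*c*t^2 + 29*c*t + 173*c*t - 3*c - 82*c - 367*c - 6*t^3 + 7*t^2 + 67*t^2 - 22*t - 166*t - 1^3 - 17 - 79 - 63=240*c^3 + 164*c^2 - 452*c - 6*t^3 + t^2*(74 - 6*c) + t*(132*c^2 + 202*c - 188) - 160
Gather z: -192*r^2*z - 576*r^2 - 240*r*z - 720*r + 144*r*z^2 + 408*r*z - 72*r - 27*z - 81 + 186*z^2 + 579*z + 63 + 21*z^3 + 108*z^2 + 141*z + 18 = -576*r^2 - 792*r + 21*z^3 + z^2*(144*r + 294) + z*(-192*r^2 + 168*r + 693)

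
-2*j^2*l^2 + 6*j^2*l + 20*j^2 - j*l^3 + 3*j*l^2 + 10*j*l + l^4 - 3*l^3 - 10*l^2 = (-2*j + l)*(j + l)*(l - 5)*(l + 2)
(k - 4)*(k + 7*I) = k^2 - 4*k + 7*I*k - 28*I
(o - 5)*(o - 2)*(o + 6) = o^3 - o^2 - 32*o + 60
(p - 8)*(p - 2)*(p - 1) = p^3 - 11*p^2 + 26*p - 16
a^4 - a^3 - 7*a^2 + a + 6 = (a - 3)*(a - 1)*(a + 1)*(a + 2)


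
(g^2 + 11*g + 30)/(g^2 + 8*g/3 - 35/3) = 3*(g + 6)/(3*g - 7)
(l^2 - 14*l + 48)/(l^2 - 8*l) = (l - 6)/l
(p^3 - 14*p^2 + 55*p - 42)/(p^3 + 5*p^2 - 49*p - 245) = (p^2 - 7*p + 6)/(p^2 + 12*p + 35)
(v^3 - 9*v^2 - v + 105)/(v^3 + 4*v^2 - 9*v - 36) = (v^2 - 12*v + 35)/(v^2 + v - 12)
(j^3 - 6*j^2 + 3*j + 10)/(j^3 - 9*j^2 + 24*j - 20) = (j + 1)/(j - 2)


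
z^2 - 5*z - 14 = (z - 7)*(z + 2)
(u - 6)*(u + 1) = u^2 - 5*u - 6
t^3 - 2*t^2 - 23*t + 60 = (t - 4)*(t - 3)*(t + 5)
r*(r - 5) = r^2 - 5*r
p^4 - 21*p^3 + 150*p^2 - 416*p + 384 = (p - 8)^2*(p - 3)*(p - 2)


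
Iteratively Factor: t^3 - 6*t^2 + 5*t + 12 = (t - 4)*(t^2 - 2*t - 3) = (t - 4)*(t - 3)*(t + 1)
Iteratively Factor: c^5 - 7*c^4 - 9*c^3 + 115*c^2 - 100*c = (c + 4)*(c^4 - 11*c^3 + 35*c^2 - 25*c) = c*(c + 4)*(c^3 - 11*c^2 + 35*c - 25) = c*(c - 1)*(c + 4)*(c^2 - 10*c + 25) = c*(c - 5)*(c - 1)*(c + 4)*(c - 5)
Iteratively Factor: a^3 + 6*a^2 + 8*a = (a)*(a^2 + 6*a + 8) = a*(a + 4)*(a + 2)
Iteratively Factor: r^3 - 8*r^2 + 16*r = (r)*(r^2 - 8*r + 16) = r*(r - 4)*(r - 4)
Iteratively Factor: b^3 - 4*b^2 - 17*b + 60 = (b - 5)*(b^2 + b - 12) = (b - 5)*(b + 4)*(b - 3)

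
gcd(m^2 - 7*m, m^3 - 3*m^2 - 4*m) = m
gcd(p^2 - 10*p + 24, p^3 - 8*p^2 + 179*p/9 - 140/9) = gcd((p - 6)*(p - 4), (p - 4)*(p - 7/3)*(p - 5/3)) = p - 4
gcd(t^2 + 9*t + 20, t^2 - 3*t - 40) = t + 5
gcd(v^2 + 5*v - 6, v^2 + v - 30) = v + 6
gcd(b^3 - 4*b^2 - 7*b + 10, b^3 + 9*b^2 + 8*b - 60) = 1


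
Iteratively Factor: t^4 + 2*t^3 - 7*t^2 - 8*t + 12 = (t - 1)*(t^3 + 3*t^2 - 4*t - 12) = (t - 1)*(t + 2)*(t^2 + t - 6) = (t - 2)*(t - 1)*(t + 2)*(t + 3)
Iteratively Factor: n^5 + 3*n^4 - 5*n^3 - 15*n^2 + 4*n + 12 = (n + 1)*(n^4 + 2*n^3 - 7*n^2 - 8*n + 12) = (n + 1)*(n + 3)*(n^3 - n^2 - 4*n + 4) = (n + 1)*(n + 2)*(n + 3)*(n^2 - 3*n + 2) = (n - 2)*(n + 1)*(n + 2)*(n + 3)*(n - 1)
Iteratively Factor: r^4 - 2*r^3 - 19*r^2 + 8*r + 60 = (r - 2)*(r^3 - 19*r - 30) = (r - 2)*(r + 3)*(r^2 - 3*r - 10) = (r - 2)*(r + 2)*(r + 3)*(r - 5)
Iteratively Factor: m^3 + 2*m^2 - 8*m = (m - 2)*(m^2 + 4*m) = m*(m - 2)*(m + 4)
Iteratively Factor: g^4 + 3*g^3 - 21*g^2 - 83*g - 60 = (g - 5)*(g^3 + 8*g^2 + 19*g + 12) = (g - 5)*(g + 1)*(g^2 + 7*g + 12) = (g - 5)*(g + 1)*(g + 4)*(g + 3)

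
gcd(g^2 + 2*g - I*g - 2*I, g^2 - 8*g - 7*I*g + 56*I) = 1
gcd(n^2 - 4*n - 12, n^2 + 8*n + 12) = n + 2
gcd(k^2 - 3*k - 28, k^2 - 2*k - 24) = k + 4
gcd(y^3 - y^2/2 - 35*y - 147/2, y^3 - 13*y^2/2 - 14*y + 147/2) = y^2 - 7*y/2 - 49/2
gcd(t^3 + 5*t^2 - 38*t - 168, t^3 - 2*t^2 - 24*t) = t^2 - 2*t - 24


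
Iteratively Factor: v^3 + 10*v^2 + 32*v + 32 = (v + 4)*(v^2 + 6*v + 8) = (v + 4)^2*(v + 2)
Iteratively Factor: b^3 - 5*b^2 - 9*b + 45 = (b + 3)*(b^2 - 8*b + 15) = (b - 3)*(b + 3)*(b - 5)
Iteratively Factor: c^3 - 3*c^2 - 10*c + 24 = (c - 4)*(c^2 + c - 6) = (c - 4)*(c + 3)*(c - 2)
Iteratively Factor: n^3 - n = (n - 1)*(n^2 + n) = (n - 1)*(n + 1)*(n)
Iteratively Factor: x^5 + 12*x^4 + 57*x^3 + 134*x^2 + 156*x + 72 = (x + 3)*(x^4 + 9*x^3 + 30*x^2 + 44*x + 24) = (x + 2)*(x + 3)*(x^3 + 7*x^2 + 16*x + 12) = (x + 2)*(x + 3)^2*(x^2 + 4*x + 4) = (x + 2)^2*(x + 3)^2*(x + 2)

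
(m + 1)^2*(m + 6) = m^3 + 8*m^2 + 13*m + 6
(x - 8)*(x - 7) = x^2 - 15*x + 56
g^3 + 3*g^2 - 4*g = g*(g - 1)*(g + 4)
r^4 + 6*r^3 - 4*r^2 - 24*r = r*(r - 2)*(r + 2)*(r + 6)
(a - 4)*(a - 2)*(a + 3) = a^3 - 3*a^2 - 10*a + 24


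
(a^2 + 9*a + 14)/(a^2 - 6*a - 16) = (a + 7)/(a - 8)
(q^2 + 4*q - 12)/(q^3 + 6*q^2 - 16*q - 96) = (q - 2)/(q^2 - 16)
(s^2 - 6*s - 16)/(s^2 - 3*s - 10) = (s - 8)/(s - 5)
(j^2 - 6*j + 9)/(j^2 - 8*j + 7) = (j^2 - 6*j + 9)/(j^2 - 8*j + 7)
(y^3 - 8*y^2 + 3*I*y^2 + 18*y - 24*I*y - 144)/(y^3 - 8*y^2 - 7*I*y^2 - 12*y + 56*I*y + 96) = (y + 6*I)/(y - 4*I)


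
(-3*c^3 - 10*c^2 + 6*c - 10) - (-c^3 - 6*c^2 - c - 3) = -2*c^3 - 4*c^2 + 7*c - 7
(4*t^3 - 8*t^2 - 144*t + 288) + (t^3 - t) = 5*t^3 - 8*t^2 - 145*t + 288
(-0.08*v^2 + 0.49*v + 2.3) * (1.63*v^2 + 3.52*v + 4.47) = -0.1304*v^4 + 0.5171*v^3 + 5.1162*v^2 + 10.2863*v + 10.281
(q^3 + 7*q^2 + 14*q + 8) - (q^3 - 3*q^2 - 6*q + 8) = 10*q^2 + 20*q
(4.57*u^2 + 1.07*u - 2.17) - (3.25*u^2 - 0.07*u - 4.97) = 1.32*u^2 + 1.14*u + 2.8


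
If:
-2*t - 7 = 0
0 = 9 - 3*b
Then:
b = 3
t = -7/2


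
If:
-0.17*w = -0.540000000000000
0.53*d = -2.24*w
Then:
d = -13.43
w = 3.18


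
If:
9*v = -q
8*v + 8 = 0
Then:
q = 9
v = -1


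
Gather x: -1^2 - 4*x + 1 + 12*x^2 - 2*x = 12*x^2 - 6*x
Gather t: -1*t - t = -2*t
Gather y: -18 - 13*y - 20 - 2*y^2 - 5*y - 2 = -2*y^2 - 18*y - 40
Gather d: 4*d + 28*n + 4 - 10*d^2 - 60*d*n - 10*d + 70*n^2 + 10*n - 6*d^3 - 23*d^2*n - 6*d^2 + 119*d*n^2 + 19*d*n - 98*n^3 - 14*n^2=-6*d^3 + d^2*(-23*n - 16) + d*(119*n^2 - 41*n - 6) - 98*n^3 + 56*n^2 + 38*n + 4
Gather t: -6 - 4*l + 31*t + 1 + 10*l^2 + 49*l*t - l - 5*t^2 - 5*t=10*l^2 - 5*l - 5*t^2 + t*(49*l + 26) - 5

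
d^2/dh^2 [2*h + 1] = 0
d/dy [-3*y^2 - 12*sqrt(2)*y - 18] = -6*y - 12*sqrt(2)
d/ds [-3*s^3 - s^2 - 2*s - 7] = -9*s^2 - 2*s - 2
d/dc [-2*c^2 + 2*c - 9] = 2 - 4*c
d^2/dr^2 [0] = 0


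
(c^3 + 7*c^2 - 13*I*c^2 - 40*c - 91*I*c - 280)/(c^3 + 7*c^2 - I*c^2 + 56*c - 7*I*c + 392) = (c - 5*I)/(c + 7*I)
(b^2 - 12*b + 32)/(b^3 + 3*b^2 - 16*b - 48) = (b - 8)/(b^2 + 7*b + 12)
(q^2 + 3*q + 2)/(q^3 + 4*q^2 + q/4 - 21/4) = 4*(q^2 + 3*q + 2)/(4*q^3 + 16*q^2 + q - 21)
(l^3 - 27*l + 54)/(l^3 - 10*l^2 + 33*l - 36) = (l + 6)/(l - 4)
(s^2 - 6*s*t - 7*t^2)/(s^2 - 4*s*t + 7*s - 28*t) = (s^2 - 6*s*t - 7*t^2)/(s^2 - 4*s*t + 7*s - 28*t)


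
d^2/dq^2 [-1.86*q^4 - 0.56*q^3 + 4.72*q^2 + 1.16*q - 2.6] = -22.32*q^2 - 3.36*q + 9.44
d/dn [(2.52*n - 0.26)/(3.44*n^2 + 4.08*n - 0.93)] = (-8.6688*n^2 + 1.7888*n - 1.2828)/(11.8336*n^4 + 28.0704*n^3 + 10.248*n^2 - 7.5888*n + 0.8649)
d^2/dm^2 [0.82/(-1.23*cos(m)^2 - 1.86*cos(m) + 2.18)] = (4.962312*(1 - cos(m)^2)^2 + 5.627988*cos(m)^3 + 14.11302*cos(m)^2 - 7.93104*cos(m) - 15.033552)/(1.23*cos(m)^2 + 1.86*cos(m) - 2.18)^3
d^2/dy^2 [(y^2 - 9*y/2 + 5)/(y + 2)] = 36/(y^3 + 6*y^2 + 12*y + 8)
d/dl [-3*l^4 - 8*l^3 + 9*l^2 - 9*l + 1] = -12*l^3 - 24*l^2 + 18*l - 9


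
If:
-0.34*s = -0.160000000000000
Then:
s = 0.47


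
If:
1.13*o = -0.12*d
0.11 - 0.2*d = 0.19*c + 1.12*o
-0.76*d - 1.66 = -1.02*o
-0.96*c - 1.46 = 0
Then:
No Solution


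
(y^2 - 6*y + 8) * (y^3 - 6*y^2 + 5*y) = y^5 - 12*y^4 + 49*y^3 - 78*y^2 + 40*y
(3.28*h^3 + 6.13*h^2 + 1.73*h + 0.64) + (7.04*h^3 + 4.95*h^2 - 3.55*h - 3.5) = 10.32*h^3 + 11.08*h^2 - 1.82*h - 2.86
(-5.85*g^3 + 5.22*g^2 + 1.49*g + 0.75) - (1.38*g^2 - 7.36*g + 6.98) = -5.85*g^3 + 3.84*g^2 + 8.85*g - 6.23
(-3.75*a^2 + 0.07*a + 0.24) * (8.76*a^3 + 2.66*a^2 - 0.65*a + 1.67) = -32.85*a^5 - 9.3618*a^4 + 4.7261*a^3 - 5.6696*a^2 - 0.0391*a + 0.4008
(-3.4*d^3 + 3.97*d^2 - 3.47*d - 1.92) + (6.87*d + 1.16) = -3.4*d^3 + 3.97*d^2 + 3.4*d - 0.76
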